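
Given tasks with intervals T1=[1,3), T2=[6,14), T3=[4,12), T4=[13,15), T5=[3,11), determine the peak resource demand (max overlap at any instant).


Check each time point for overlaps:
  t=6: 3 tasks active (T2, T3, T5)
Max concurrent = 3


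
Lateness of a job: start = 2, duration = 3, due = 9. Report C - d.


Completion = 2 + 3 = 5
Lateness = C - d = 5 - 9
= -4


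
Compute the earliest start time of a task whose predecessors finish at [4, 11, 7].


ES = max of all predecessor completion times
Predecessors: [4, 11, 7]
ES = max(4, 11, 7)
= 11


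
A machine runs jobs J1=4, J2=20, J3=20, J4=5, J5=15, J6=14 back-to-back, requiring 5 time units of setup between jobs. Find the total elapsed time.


Makespan = Σ processing + (n-1) × setup
= (4 + 20 + 20 + 5 + 15 + 14) + (6-1)×5
= 78 + 25
= 103 time units


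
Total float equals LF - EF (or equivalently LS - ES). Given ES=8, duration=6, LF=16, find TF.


EF = ES + duration = 8 + 6 = 14
LS = LF - duration = 16 - 6 = 10
Total Float = LF - EF = 16 - 14
(or LS - ES = 10 - 8)
= 2


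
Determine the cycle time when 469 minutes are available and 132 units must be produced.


Cycle time = available time / demand
= 469 / 132
= 3.55 min/unit


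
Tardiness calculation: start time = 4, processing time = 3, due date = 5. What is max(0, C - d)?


Completion = start + processing = 4 + 3 = 7
Tardiness = max(0, C - d) = max(0, 7 - 5)
= max(0, 2)
= 2


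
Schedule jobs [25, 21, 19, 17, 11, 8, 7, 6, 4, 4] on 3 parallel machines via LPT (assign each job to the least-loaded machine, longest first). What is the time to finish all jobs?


Jobs (LPT sorted): [25, 21, 19, 17, 11, 8, 7, 6, 4, 4]
Machines: 3
  J=25 → Machine 1 (load: 0+25=25)
  J=21 → Machine 2 (load: 0+21=21)
  J=19 → Machine 3 (load: 0+19=19)
  J=17 → Machine 3 (load: 19+17=36)
  J=11 → Machine 2 (load: 21+11=32)
  J=8 → Machine 1 (load: 25+8=33)
  J=7 → Machine 2 (load: 32+7=39)
  J=6 → Machine 1 (load: 33+6=39)
  J=4 → Machine 3 (load: 36+4=40)
  J=4 → Machine 1 (load: 39+4=43)
Machine loads: [43, 39, 40]
Makespan = max = 43 time units


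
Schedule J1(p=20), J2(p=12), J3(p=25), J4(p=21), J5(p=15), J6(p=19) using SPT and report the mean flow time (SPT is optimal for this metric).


SPT order: J2 → J5 → J6 → J1 → J4 → J3
Completion times:
  J2: C=12
  J5: C=27
  J6: C=46
  J1: C=66
  J4: C=87
  J3: C=112
Sum = 350, n = 6
Mean flow = 350/6
= 58.33


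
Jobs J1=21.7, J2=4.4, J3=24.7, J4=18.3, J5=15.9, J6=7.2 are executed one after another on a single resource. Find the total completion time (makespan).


Sequential makespan: sum all processing times
= 21.7 + 4.4 + 24.7 + 18.3 + 15.9 + 7.2
= 92.2 time units


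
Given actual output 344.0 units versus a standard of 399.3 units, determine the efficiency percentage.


Efficiency = (actual / standard) × 100
= (344.0 / 399.3) × 100
= 86.2%


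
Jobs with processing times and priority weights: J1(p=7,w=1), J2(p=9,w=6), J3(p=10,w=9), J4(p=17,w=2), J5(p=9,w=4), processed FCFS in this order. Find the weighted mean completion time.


Completion times:
  J1: C=7, w×C=1×7=7
  J2: C=16, w×C=6×16=96
  J3: C=26, w×C=9×26=234
  J4: C=43, w×C=2×43=86
  J5: C=52, w×C=4×52=208
Sum w×C = 631
Sum w = 22
Weighted avg = 631/22
= 28.68


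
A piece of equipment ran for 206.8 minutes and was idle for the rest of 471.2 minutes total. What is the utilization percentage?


Utilization = busy / total × 100
= 206.8 / 471.2 × 100
= 43.9%


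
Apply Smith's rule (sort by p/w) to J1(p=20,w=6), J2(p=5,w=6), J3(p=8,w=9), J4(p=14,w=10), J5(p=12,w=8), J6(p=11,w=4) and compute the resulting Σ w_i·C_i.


WSPT order (by p/w): J2 → J3 → J4 → J5 → J6 → J1
  J2: C=5, w·C=6×5=30
  J3: C=13, w·C=9×13=117
  J4: C=27, w·C=10×27=270
  J5: C=39, w·C=8×39=312
  J6: C=50, w·C=4×50=200
  J1: C=70, w·C=6×70=420
Σ w·C = 1349
= 1349


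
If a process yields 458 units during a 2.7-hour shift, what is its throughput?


Throughput = units / time
= 458 / 2.7
= 169.6 units/hour


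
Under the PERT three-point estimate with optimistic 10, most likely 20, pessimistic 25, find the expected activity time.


te = (o + 4m + p) / 6
= (10 + 4×20 + 25) / 6
= (10 + 80 + 25) / 6
= 115 / 6
= 19.17


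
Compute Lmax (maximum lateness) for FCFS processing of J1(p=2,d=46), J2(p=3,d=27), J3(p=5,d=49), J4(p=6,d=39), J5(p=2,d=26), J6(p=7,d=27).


Lateness per job (L = C - d):
  J1: C=2, d=46, L=-44
  J2: C=5, d=27, L=-22
  J3: C=10, d=49, L=-39
  J4: C=16, d=39, L=-23
  J5: C=18, d=26, L=-8
  J6: C=25, d=27, L=-2
Lmax = max(-44, -22, -39, -23, -8, -2)
= -2


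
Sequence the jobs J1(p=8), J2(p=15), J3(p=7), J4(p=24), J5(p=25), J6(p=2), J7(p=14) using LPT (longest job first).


LPT: sort by longest processing time first
  J5: p=25
  J4: p=24
  J2: p=15
  J7: p=14
  J1: p=8
  J3: p=7
  J6: p=2
Order: J5 → J4 → J2 → J7 → J1 → J3 → J6


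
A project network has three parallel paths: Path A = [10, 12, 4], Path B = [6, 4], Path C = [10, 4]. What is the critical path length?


Path A: 10 + 12 + 4 = 26
Path B: 6 + 4 = 10
Path C: 10 + 4 = 14
Critical path = longest = max(26, 10, 14)
= 26 (Path A)


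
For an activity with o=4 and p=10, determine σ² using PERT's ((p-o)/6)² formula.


σ² = ((p - o) / 6)² = (p - o)² / 36
= (10 - 4)² / 36
= 6² / 36
= 36 / 36
= 1.0000


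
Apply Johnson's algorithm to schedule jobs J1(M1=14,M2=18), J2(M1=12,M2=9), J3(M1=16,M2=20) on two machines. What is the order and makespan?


Johnson's rule:
Group 1 (M1≤M2, sort by M1): ['J1', 'J3']
Group 2 (M1>M2, sort desc M2): ['J2']
Sequence: J1 → J3 → J2
Makespan calculation:
  J1: M1 done=14, M2 done=32
  J3: M1 done=30, M2 done=52
  J2: M1 done=42, M2 done=61
= Sequence: J1 → J3 → J2, Makespan: 61


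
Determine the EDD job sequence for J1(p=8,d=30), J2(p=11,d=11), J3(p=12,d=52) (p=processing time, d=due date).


EDD: sort by earliest due date
  J2: d=11, p=11
  J1: d=30, p=8
  J3: d=52, p=12
Order: J2 → J1 → J3


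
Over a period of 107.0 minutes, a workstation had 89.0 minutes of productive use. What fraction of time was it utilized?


Utilization = busy / total × 100
= 89.0 / 107.0 × 100
= 83.2%


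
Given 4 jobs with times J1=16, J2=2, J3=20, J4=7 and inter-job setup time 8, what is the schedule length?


Makespan = Σ processing + (n-1) × setup
= (16 + 2 + 20 + 7) + (4-1)×8
= 45 + 24
= 69 time units


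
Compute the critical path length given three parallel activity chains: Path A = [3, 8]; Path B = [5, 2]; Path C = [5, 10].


Path A: 3 + 8 = 11
Path B: 5 + 2 = 7
Path C: 5 + 10 = 15
Critical path = longest = max(11, 7, 15)
= 15 (Path C)


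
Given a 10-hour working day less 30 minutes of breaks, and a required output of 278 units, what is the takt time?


Available = 10×60 - 30 = 570 min
Takt time = 570 / 278
= 2.05 min/unit


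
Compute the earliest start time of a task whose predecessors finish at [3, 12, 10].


ES = max of all predecessor completion times
Predecessors: [3, 12, 10]
ES = max(3, 12, 10)
= 12


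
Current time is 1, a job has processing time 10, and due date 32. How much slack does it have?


Slack = due - current_time - processing
= 32 - 1 - 10
= 21


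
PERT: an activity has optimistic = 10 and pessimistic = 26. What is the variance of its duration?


σ² = ((p - o) / 6)² = (p - o)² / 36
= (26 - 10)² / 36
= 16² / 36
= 256 / 36
= 7.1111


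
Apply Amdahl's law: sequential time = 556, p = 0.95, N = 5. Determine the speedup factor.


Amdahl's law: T_p = T × ((1-p) + p/N)
= 556 × ((1-0.95) + 0.95/5)
= 556 × (0.05 + 0.1900)
= 556 × 0.2400
= 133.44
Speedup = 556/133.44
= 4.17×


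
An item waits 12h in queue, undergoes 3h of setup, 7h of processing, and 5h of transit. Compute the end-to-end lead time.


Lead time = queue + setup + processing + transit
= 12 + 3 + 7 + 5
= 27 hours


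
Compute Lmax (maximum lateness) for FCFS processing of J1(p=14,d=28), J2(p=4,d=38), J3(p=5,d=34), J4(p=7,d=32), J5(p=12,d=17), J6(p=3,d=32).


Lateness per job (L = C - d):
  J1: C=14, d=28, L=-14
  J2: C=18, d=38, L=-20
  J3: C=23, d=34, L=-11
  J4: C=30, d=32, L=-2
  J5: C=42, d=17, L=25
  J6: C=45, d=32, L=13
Lmax = max(-14, -20, -11, -2, 25, 13)
= 25


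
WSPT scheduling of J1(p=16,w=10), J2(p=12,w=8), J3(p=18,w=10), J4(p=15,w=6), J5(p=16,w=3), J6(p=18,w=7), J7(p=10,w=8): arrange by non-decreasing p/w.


WSPT (Smith's rule): sort by p/w ascending
  J7: p/w = 10/8 = 1.250
  J2: p/w = 12/8 = 1.500
  J1: p/w = 16/10 = 1.600
  J3: p/w = 18/10 = 1.800
  J4: p/w = 15/6 = 2.500
  J6: p/w = 18/7 = 2.571
  J5: p/w = 16/3 = 5.333
Order: J7 → J2 → J1 → J3 → J4 → J6 → J5


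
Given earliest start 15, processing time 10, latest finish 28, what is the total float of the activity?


EF = ES + duration = 15 + 10 = 25
LS = LF - duration = 28 - 10 = 18
Total Float = LF - EF = 28 - 25
(or LS - ES = 18 - 15)
= 3


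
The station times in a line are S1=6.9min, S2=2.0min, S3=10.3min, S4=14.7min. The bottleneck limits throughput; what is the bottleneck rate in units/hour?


Bottleneck = longest station time
Station times: [6.9, 2.0, 10.3, 14.7]
Max = 14.7 min
Rate = 60 / 14.7
= 4.08 units/hour (bottleneck: 14.7min)


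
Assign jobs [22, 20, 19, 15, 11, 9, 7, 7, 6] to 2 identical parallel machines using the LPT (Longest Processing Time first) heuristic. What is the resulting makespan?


Jobs (LPT sorted): [22, 20, 19, 15, 11, 9, 7, 7, 6]
Machines: 2
  J=22 → Machine 1 (load: 0+22=22)
  J=20 → Machine 2 (load: 0+20=20)
  J=19 → Machine 2 (load: 20+19=39)
  J=15 → Machine 1 (load: 22+15=37)
  J=11 → Machine 1 (load: 37+11=48)
  J=9 → Machine 2 (load: 39+9=48)
  J=7 → Machine 1 (load: 48+7=55)
  J=7 → Machine 2 (load: 48+7=55)
  J=6 → Machine 1 (load: 55+6=61)
Machine loads: [61, 55]
Makespan = max = 61 time units


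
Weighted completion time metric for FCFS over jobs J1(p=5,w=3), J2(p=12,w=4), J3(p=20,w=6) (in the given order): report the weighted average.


Completion times:
  J1: C=5, w×C=3×5=15
  J2: C=17, w×C=4×17=68
  J3: C=37, w×C=6×37=222
Sum w×C = 305
Sum w = 13
Weighted avg = 305/13
= 23.46


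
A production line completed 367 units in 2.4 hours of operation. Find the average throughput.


Throughput = units / time
= 367 / 2.4
= 152.9 units/hour


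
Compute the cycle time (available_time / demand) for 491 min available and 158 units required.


Cycle time = available time / demand
= 491 / 158
= 3.11 min/unit


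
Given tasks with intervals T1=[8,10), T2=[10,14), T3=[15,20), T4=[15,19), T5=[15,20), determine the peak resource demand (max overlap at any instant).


Check each time point for overlaps:
  t=15: 3 tasks active (T3, T4, T5)
Max concurrent = 3


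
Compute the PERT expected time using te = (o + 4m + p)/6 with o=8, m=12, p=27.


te = (o + 4m + p) / 6
= (8 + 4×12 + 27) / 6
= (8 + 48 + 27) / 6
= 83 / 6
= 13.83


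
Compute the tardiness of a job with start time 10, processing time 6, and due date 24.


Completion = start + processing = 10 + 6 = 16
Tardiness = max(0, C - d) = max(0, 16 - 24)
= max(0, -8)
= 0


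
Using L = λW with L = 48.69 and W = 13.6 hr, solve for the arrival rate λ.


Little's law: L = λW → λ = L / W
= 48.69 / 13.6
= 3.58 per hour


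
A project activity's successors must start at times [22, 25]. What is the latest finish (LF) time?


LF = min of all successor start times
Successors start at: [22, 25]
LF = min(22, 25)
= 22


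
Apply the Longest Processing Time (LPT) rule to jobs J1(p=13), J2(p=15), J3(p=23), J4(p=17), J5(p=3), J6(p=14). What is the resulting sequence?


LPT: sort by longest processing time first
  J3: p=23
  J4: p=17
  J2: p=15
  J6: p=14
  J1: p=13
  J5: p=3
Order: J3 → J4 → J2 → J6 → J1 → J5


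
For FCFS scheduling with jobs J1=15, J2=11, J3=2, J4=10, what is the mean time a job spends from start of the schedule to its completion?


Completion times:
  J1: completes at 15
  J2: completes at 26
  J3: completes at 28
  J4: completes at 38
Sum = 107
Average = 107/4
= 26.75


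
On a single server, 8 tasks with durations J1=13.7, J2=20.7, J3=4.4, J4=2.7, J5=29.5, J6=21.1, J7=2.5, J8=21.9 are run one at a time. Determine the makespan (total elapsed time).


Sequential makespan: sum all processing times
= 13.7 + 20.7 + 4.4 + 2.7 + 29.5 + 21.1 + 2.5 + 21.9
= 116.5 time units


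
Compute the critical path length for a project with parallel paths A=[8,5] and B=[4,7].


Path A: 8 + 5 = 13
Path B: 4 + 7 = 11
Critical path = longest = max(13, 11)
= 13 (Path A)


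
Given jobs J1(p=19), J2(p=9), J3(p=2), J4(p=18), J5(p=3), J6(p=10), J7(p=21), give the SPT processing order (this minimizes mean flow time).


SPT: sort by shortest processing time
  J3: p=2
  J5: p=3
  J2: p=9
  J6: p=10
  J4: p=18
  J1: p=19
  J7: p=21
Order: J3 → J5 → J2 → J6 → J4 → J1 → J7


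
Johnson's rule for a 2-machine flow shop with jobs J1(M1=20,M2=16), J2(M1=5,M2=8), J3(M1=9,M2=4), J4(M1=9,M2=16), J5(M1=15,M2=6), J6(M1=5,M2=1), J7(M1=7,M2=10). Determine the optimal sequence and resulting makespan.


Johnson's rule:
Group 1 (M1≤M2, sort by M1): ['J2', 'J7', 'J4']
Group 2 (M1>M2, sort desc M2): ['J1', 'J5', 'J3', 'J6']
Sequence: J2 → J7 → J4 → J1 → J5 → J3 → J6
Makespan calculation:
  J2: M1 done=5, M2 done=13
  J7: M1 done=12, M2 done=23
  J4: M1 done=21, M2 done=39
  J1: M1 done=41, M2 done=57
  J5: M1 done=56, M2 done=63
  J3: M1 done=65, M2 done=69
  J6: M1 done=70, M2 done=71
= Sequence: J2 → J7 → J4 → J1 → J5 → J3 → J6, Makespan: 71


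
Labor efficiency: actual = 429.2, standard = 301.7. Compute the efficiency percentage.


Efficiency = (actual / standard) × 100
= (429.2 / 301.7) × 100
= 142.3%


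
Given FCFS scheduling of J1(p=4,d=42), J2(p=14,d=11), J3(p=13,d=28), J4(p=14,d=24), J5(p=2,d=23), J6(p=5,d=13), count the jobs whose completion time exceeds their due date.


Completion vs due date:
  J1: C=4, d=42 → on time
  J2: C=18, d=11 → TARDY
  J3: C=31, d=28 → TARDY
  J4: C=45, d=24 → TARDY
  J5: C=47, d=23 → TARDY
  J6: C=52, d=13 → TARDY
Tardy jobs: J2, J3, J4, J5, J6
Count = 5


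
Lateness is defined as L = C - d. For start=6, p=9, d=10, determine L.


Completion = 6 + 9 = 15
Lateness = C - d = 15 - 10
= 5


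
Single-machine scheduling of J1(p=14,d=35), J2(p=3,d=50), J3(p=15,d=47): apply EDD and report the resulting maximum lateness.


EDD order: J1 → J3 → J2
Completion and lateness:
  J1: C=14, d=35, L=14-35=-21
  J3: C=29, d=47, L=29-47=-18
  J2: C=32, d=50, L=32-50=-18
Lmax = max(-21, -18, -18)
= -18


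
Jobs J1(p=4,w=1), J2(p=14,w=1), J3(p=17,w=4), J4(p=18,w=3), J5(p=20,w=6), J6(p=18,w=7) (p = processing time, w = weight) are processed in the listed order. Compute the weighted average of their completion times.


Completion times:
  J1: C=4, w×C=1×4=4
  J2: C=18, w×C=1×18=18
  J3: C=35, w×C=4×35=140
  J4: C=53, w×C=3×53=159
  J5: C=73, w×C=6×73=438
  J6: C=91, w×C=7×91=637
Sum w×C = 1396
Sum w = 22
Weighted avg = 1396/22
= 63.45


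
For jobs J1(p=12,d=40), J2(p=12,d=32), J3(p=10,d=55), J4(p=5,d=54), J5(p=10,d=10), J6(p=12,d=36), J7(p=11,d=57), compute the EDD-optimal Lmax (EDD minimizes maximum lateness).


EDD order: J5 → J2 → J6 → J1 → J4 → J3 → J7
Completion and lateness:
  J5: C=10, d=10, L=10-10=0
  J2: C=22, d=32, L=22-32=-10
  J6: C=34, d=36, L=34-36=-2
  J1: C=46, d=40, L=46-40=6
  J4: C=51, d=54, L=51-54=-3
  J3: C=61, d=55, L=61-55=6
  J7: C=72, d=57, L=72-57=15
Lmax = max(0, -10, -2, 6, -3, 6, 15)
= 15


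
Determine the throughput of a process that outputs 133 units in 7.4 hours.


Throughput = units / time
= 133 / 7.4
= 18.0 units/hour


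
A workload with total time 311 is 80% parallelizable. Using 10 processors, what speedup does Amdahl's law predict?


Amdahl's law: T_p = T × ((1-p) + p/N)
= 311 × ((1-0.8) + 0.8/10)
= 311 × (0.20 + 0.0800)
= 311 × 0.2800
= 87.08
Speedup = 311/87.08
= 3.57×


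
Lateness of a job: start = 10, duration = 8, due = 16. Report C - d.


Completion = 10 + 8 = 18
Lateness = C - d = 18 - 16
= 2


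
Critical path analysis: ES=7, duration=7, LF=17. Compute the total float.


EF = ES + duration = 7 + 7 = 14
LS = LF - duration = 17 - 7 = 10
Total Float = LF - EF = 17 - 14
(or LS - ES = 10 - 7)
= 3


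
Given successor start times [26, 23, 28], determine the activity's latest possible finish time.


LF = min of all successor start times
Successors start at: [26, 23, 28]
LF = min(26, 23, 28)
= 23


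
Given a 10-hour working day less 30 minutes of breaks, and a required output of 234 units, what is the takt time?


Available = 10×60 - 30 = 570 min
Takt time = 570 / 234
= 2.44 min/unit


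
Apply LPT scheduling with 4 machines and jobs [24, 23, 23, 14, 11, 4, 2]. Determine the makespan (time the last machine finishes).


Jobs (LPT sorted): [24, 23, 23, 14, 11, 4, 2]
Machines: 4
  J=24 → Machine 1 (load: 0+24=24)
  J=23 → Machine 2 (load: 0+23=23)
  J=23 → Machine 3 (load: 0+23=23)
  J=14 → Machine 4 (load: 0+14=14)
  J=11 → Machine 4 (load: 14+11=25)
  J=4 → Machine 2 (load: 23+4=27)
  J=2 → Machine 3 (load: 23+2=25)
Machine loads: [24, 27, 25, 25]
Makespan = max = 27 time units


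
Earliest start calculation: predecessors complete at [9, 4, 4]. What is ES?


ES = max of all predecessor completion times
Predecessors: [9, 4, 4]
ES = max(9, 4, 4)
= 9


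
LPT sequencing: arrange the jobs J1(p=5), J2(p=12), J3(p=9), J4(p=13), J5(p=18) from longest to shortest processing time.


LPT: sort by longest processing time first
  J5: p=18
  J4: p=13
  J2: p=12
  J3: p=9
  J1: p=5
Order: J5 → J4 → J2 → J3 → J1


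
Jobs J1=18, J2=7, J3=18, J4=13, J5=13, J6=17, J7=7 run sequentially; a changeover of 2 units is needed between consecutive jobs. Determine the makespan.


Makespan = Σ processing + (n-1) × setup
= (18 + 7 + 18 + 13 + 13 + 17 + 7) + (7-1)×2
= 93 + 12
= 105 time units


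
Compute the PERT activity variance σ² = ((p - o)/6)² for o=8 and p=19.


σ² = ((p - o) / 6)² = (p - o)² / 36
= (19 - 8)² / 36
= 11² / 36
= 121 / 36
= 3.3611


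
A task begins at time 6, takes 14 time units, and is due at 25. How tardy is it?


Completion = start + processing = 6 + 14 = 20
Tardiness = max(0, C - d) = max(0, 20 - 25)
= max(0, -5)
= 0


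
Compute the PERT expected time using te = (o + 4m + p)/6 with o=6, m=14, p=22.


te = (o + 4m + p) / 6
= (6 + 4×14 + 22) / 6
= (6 + 56 + 22) / 6
= 84 / 6
= 14.00


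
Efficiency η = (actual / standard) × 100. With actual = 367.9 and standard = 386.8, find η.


Efficiency = (actual / standard) × 100
= (367.9 / 386.8) × 100
= 95.1%


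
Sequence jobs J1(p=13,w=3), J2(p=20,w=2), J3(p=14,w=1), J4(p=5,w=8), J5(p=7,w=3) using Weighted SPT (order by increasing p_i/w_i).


WSPT (Smith's rule): sort by p/w ascending
  J4: p/w = 5/8 = 0.625
  J5: p/w = 7/3 = 2.333
  J1: p/w = 13/3 = 4.333
  J2: p/w = 20/2 = 10.000
  J3: p/w = 14/1 = 14.000
Order: J4 → J5 → J1 → J2 → J3


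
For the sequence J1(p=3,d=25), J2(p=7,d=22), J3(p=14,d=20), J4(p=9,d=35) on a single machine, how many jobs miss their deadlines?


Completion vs due date:
  J1: C=3, d=25 → on time
  J2: C=10, d=22 → on time
  J3: C=24, d=20 → TARDY
  J4: C=33, d=35 → on time
Tardy jobs: J3
Count = 1


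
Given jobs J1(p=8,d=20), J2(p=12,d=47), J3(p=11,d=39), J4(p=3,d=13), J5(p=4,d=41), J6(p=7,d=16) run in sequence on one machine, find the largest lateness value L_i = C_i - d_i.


Lateness per job (L = C - d):
  J1: C=8, d=20, L=-12
  J2: C=20, d=47, L=-27
  J3: C=31, d=39, L=-8
  J4: C=34, d=13, L=21
  J5: C=38, d=41, L=-3
  J6: C=45, d=16, L=29
Lmax = max(-12, -27, -8, 21, -3, 29)
= 29


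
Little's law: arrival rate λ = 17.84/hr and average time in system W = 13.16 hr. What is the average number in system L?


Little's law: L = λ × W
= 17.84 × 13.16
= 234.77


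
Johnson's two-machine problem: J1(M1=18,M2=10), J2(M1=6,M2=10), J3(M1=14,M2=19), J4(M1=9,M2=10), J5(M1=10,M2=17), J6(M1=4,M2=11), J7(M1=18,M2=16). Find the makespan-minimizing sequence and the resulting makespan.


Johnson's rule:
Group 1 (M1≤M2, sort by M1): ['J6', 'J2', 'J4', 'J5', 'J3']
Group 2 (M1>M2, sort desc M2): ['J7', 'J1']
Sequence: J6 → J2 → J4 → J5 → J3 → J7 → J1
Makespan calculation:
  J6: M1 done=4, M2 done=15
  J2: M1 done=10, M2 done=25
  J4: M1 done=19, M2 done=35
  J5: M1 done=29, M2 done=52
  J3: M1 done=43, M2 done=71
  J7: M1 done=61, M2 done=87
  J1: M1 done=79, M2 done=97
= Sequence: J6 → J2 → J4 → J5 → J3 → J7 → J1, Makespan: 97


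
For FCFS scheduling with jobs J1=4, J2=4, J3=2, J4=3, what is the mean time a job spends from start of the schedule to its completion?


Completion times:
  J1: completes at 4
  J2: completes at 8
  J3: completes at 10
  J4: completes at 13
Sum = 35
Average = 35/4
= 8.75


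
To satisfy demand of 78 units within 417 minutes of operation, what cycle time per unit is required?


Cycle time = available time / demand
= 417 / 78
= 5.35 min/unit


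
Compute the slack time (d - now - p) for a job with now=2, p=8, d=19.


Slack = due - current_time - processing
= 19 - 2 - 8
= 9


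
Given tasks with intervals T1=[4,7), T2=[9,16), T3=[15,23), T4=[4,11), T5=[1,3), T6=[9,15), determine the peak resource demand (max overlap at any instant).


Check each time point for overlaps:
  t=9: 3 tasks active (T2, T4, T6)
Max concurrent = 3


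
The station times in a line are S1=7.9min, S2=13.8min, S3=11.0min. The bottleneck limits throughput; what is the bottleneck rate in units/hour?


Bottleneck = longest station time
Station times: [7.9, 13.8, 11.0]
Max = 13.8 min
Rate = 60 / 13.8
= 4.35 units/hour (bottleneck: 13.8min)


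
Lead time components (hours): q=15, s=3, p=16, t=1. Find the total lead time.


Lead time = queue + setup + processing + transit
= 15 + 3 + 16 + 1
= 35 hours


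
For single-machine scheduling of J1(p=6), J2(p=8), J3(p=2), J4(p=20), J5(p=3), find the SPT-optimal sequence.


SPT: sort by shortest processing time
  J3: p=2
  J5: p=3
  J1: p=6
  J2: p=8
  J4: p=20
Order: J3 → J5 → J1 → J2 → J4


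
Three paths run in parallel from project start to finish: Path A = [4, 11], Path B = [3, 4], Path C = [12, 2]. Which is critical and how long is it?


Path A: 4 + 11 = 15
Path B: 3 + 4 = 7
Path C: 12 + 2 = 14
Critical path = longest = max(15, 7, 14)
= 15 (Path A)


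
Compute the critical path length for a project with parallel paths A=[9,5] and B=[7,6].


Path A: 9 + 5 = 14
Path B: 7 + 6 = 13
Critical path = longest = max(14, 13)
= 14 (Path A)


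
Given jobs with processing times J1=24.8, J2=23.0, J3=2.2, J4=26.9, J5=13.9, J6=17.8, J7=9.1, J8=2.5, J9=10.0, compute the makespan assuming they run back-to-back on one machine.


Sequential makespan: sum all processing times
= 24.8 + 23.0 + 2.2 + 26.9 + 13.9 + 17.8 + 9.1 + 2.5 + 10.0
= 130.2 time units


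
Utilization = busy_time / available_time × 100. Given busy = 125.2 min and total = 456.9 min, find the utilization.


Utilization = busy / total × 100
= 125.2 / 456.9 × 100
= 27.4%


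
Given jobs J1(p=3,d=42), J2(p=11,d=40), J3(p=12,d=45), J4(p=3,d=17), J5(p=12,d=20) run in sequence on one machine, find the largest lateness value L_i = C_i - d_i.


Lateness per job (L = C - d):
  J1: C=3, d=42, L=-39
  J2: C=14, d=40, L=-26
  J3: C=26, d=45, L=-19
  J4: C=29, d=17, L=12
  J5: C=41, d=20, L=21
Lmax = max(-39, -26, -19, 12, 21)
= 21


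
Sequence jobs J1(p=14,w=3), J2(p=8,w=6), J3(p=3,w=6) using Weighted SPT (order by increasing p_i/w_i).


WSPT (Smith's rule): sort by p/w ascending
  J3: p/w = 3/6 = 0.500
  J2: p/w = 8/6 = 1.333
  J1: p/w = 14/3 = 4.667
Order: J3 → J2 → J1


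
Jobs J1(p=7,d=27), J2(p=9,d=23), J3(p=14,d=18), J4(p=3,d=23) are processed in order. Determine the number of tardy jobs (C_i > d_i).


Completion vs due date:
  J1: C=7, d=27 → on time
  J2: C=16, d=23 → on time
  J3: C=30, d=18 → TARDY
  J4: C=33, d=23 → TARDY
Tardy jobs: J3, J4
Count = 2


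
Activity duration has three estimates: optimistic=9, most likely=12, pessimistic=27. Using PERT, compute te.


te = (o + 4m + p) / 6
= (9 + 4×12 + 27) / 6
= (9 + 48 + 27) / 6
= 84 / 6
= 14.00


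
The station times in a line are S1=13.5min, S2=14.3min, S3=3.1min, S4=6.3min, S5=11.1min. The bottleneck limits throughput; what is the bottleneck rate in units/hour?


Bottleneck = longest station time
Station times: [13.5, 14.3, 3.1, 6.3, 11.1]
Max = 14.3 min
Rate = 60 / 14.3
= 4.20 units/hour (bottleneck: 14.3min)


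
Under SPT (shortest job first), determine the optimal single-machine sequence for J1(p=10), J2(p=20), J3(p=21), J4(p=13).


SPT: sort by shortest processing time
  J1: p=10
  J4: p=13
  J2: p=20
  J3: p=21
Order: J1 → J4 → J2 → J3


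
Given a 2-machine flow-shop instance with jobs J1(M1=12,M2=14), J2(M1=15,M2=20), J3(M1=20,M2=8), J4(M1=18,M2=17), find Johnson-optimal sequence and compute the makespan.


Johnson's rule:
Group 1 (M1≤M2, sort by M1): ['J1', 'J2']
Group 2 (M1>M2, sort desc M2): ['J4', 'J3']
Sequence: J1 → J2 → J4 → J3
Makespan calculation:
  J1: M1 done=12, M2 done=26
  J2: M1 done=27, M2 done=47
  J4: M1 done=45, M2 done=64
  J3: M1 done=65, M2 done=73
= Sequence: J1 → J2 → J4 → J3, Makespan: 73


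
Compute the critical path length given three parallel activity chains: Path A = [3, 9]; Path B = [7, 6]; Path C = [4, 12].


Path A: 3 + 9 = 12
Path B: 7 + 6 = 13
Path C: 4 + 12 = 16
Critical path = longest = max(12, 13, 16)
= 16 (Path C)


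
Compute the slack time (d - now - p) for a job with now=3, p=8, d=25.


Slack = due - current_time - processing
= 25 - 3 - 8
= 14


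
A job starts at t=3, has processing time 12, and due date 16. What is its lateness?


Completion = 3 + 12 = 15
Lateness = C - d = 15 - 16
= -1


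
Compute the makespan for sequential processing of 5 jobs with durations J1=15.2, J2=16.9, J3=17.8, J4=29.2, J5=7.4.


Sequential makespan: sum all processing times
= 15.2 + 16.9 + 17.8 + 29.2 + 7.4
= 86.5 time units


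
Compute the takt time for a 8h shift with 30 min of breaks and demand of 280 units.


Available = 8×60 - 30 = 450 min
Takt time = 450 / 280
= 1.61 min/unit


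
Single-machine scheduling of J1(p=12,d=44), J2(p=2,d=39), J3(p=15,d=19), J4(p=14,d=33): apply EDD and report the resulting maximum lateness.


EDD order: J3 → J4 → J2 → J1
Completion and lateness:
  J3: C=15, d=19, L=15-19=-4
  J4: C=29, d=33, L=29-33=-4
  J2: C=31, d=39, L=31-39=-8
  J1: C=43, d=44, L=43-44=-1
Lmax = max(-4, -4, -8, -1)
= -1


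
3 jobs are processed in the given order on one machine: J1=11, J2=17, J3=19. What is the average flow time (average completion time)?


Completion times:
  J1: completes at 11
  J2: completes at 28
  J3: completes at 47
Sum = 86
Average = 86/3
= 28.67


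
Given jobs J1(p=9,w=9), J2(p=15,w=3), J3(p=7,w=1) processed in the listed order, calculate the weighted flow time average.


Completion times:
  J1: C=9, w×C=9×9=81
  J2: C=24, w×C=3×24=72
  J3: C=31, w×C=1×31=31
Sum w×C = 184
Sum w = 13
Weighted avg = 184/13
= 14.15


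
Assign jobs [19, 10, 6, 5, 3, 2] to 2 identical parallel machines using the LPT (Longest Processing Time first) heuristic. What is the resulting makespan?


Jobs (LPT sorted): [19, 10, 6, 5, 3, 2]
Machines: 2
  J=19 → Machine 1 (load: 0+19=19)
  J=10 → Machine 2 (load: 0+10=10)
  J=6 → Machine 2 (load: 10+6=16)
  J=5 → Machine 2 (load: 16+5=21)
  J=3 → Machine 1 (load: 19+3=22)
  J=2 → Machine 2 (load: 21+2=23)
Machine loads: [22, 23]
Makespan = max = 23 time units


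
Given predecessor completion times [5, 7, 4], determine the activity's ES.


ES = max of all predecessor completion times
Predecessors: [5, 7, 4]
ES = max(5, 7, 4)
= 7


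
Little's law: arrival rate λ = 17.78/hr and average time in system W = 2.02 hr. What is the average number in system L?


Little's law: L = λ × W
= 17.78 × 2.02
= 35.92


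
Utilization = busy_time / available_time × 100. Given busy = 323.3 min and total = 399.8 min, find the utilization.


Utilization = busy / total × 100
= 323.3 / 399.8 × 100
= 80.9%


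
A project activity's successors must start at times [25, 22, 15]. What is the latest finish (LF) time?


LF = min of all successor start times
Successors start at: [25, 22, 15]
LF = min(25, 22, 15)
= 15


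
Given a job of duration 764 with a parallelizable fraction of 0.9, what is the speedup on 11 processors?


Amdahl's law: T_p = T × ((1-p) + p/N)
= 764 × ((1-0.9) + 0.9/11)
= 764 × (0.10 + 0.0818)
= 764 × 0.1818
= 138.91
Speedup = 764/138.91
= 5.50×


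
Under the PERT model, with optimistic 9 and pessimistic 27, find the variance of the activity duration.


σ² = ((p - o) / 6)² = (p - o)² / 36
= (27 - 9)² / 36
= 18² / 36
= 324 / 36
= 9.0000


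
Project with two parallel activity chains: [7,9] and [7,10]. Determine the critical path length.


Path A: 7 + 9 = 16
Path B: 7 + 10 = 17
Critical path = longest = max(16, 17)
= 17 (Path B)


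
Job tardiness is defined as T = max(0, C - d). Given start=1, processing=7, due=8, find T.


Completion = start + processing = 1 + 7 = 8
Tardiness = max(0, C - d) = max(0, 8 - 8)
= max(0, 0)
= 0


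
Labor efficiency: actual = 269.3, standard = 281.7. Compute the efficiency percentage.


Efficiency = (actual / standard) × 100
= (269.3 / 281.7) × 100
= 95.6%


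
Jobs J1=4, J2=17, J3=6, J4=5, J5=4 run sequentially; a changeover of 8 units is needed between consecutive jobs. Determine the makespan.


Makespan = Σ processing + (n-1) × setup
= (4 + 17 + 6 + 5 + 4) + (5-1)×8
= 36 + 32
= 68 time units


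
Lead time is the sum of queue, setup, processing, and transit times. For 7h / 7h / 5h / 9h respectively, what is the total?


Lead time = queue + setup + processing + transit
= 7 + 7 + 5 + 9
= 28 hours


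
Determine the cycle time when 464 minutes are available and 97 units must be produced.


Cycle time = available time / demand
= 464 / 97
= 4.78 min/unit


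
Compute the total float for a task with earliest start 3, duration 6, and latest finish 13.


EF = ES + duration = 3 + 6 = 9
LS = LF - duration = 13 - 6 = 7
Total Float = LF - EF = 13 - 9
(or LS - ES = 7 - 3)
= 4


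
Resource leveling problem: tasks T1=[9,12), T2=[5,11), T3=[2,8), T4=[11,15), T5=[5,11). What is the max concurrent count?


Check each time point for overlaps:
  t=5: 3 tasks active (T2, T3, T5)
Max concurrent = 3


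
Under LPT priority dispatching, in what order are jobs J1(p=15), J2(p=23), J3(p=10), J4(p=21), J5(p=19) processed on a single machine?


LPT: sort by longest processing time first
  J2: p=23
  J4: p=21
  J5: p=19
  J1: p=15
  J3: p=10
Order: J2 → J4 → J5 → J1 → J3


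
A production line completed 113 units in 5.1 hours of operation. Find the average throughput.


Throughput = units / time
= 113 / 5.1
= 22.2 units/hour


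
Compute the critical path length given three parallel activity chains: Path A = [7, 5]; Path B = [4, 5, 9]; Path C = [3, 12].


Path A: 7 + 5 = 12
Path B: 4 + 5 + 9 = 18
Path C: 3 + 12 = 15
Critical path = longest = max(12, 18, 15)
= 18 (Path B)


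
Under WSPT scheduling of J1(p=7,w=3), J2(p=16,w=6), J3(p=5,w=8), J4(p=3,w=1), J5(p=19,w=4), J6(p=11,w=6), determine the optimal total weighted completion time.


WSPT order (by p/w): J3 → J6 → J1 → J2 → J4 → J5
  J3: C=5, w·C=8×5=40
  J6: C=16, w·C=6×16=96
  J1: C=23, w·C=3×23=69
  J2: C=39, w·C=6×39=234
  J4: C=42, w·C=1×42=42
  J5: C=61, w·C=4×61=244
Σ w·C = 725
= 725


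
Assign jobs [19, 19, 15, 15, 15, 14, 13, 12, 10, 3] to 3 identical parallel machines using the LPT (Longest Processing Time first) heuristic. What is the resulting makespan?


Jobs (LPT sorted): [19, 19, 15, 15, 15, 14, 13, 12, 10, 3]
Machines: 3
  J=19 → Machine 1 (load: 0+19=19)
  J=19 → Machine 2 (load: 0+19=19)
  J=15 → Machine 3 (load: 0+15=15)
  J=15 → Machine 3 (load: 15+15=30)
  J=15 → Machine 1 (load: 19+15=34)
  J=14 → Machine 2 (load: 19+14=33)
  J=13 → Machine 3 (load: 30+13=43)
  J=12 → Machine 2 (load: 33+12=45)
  J=10 → Machine 1 (load: 34+10=44)
  J=3 → Machine 3 (load: 43+3=46)
Machine loads: [44, 45, 46]
Makespan = max = 46 time units


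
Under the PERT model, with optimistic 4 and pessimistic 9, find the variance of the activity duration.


σ² = ((p - o) / 6)² = (p - o)² / 36
= (9 - 4)² / 36
= 5² / 36
= 25 / 36
= 0.6944


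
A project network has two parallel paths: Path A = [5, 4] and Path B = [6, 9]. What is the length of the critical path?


Path A: 5 + 4 = 9
Path B: 6 + 9 = 15
Critical path = longest = max(9, 15)
= 15 (Path B)


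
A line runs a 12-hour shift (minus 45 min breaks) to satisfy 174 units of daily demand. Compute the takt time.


Available = 12×60 - 45 = 675 min
Takt time = 675 / 174
= 3.88 min/unit


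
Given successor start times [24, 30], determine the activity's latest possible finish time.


LF = min of all successor start times
Successors start at: [24, 30]
LF = min(24, 30)
= 24


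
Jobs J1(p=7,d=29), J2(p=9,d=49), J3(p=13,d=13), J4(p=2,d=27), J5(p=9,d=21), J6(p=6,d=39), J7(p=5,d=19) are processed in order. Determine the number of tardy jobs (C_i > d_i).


Completion vs due date:
  J1: C=7, d=29 → on time
  J2: C=16, d=49 → on time
  J3: C=29, d=13 → TARDY
  J4: C=31, d=27 → TARDY
  J5: C=40, d=21 → TARDY
  J6: C=46, d=39 → TARDY
  J7: C=51, d=19 → TARDY
Tardy jobs: J3, J4, J5, J6, J7
Count = 5


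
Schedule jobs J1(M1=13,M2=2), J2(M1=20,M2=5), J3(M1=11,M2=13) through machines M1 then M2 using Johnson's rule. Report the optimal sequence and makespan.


Johnson's rule:
Group 1 (M1≤M2, sort by M1): ['J3']
Group 2 (M1>M2, sort desc M2): ['J2', 'J1']
Sequence: J3 → J2 → J1
Makespan calculation:
  J3: M1 done=11, M2 done=24
  J2: M1 done=31, M2 done=36
  J1: M1 done=44, M2 done=46
= Sequence: J3 → J2 → J1, Makespan: 46


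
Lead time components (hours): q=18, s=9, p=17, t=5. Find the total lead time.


Lead time = queue + setup + processing + transit
= 18 + 9 + 17 + 5
= 49 hours


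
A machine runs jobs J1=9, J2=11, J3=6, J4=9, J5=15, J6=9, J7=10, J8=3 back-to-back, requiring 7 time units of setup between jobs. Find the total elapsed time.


Makespan = Σ processing + (n-1) × setup
= (9 + 11 + 6 + 9 + 15 + 9 + 10 + 3) + (8-1)×7
= 72 + 49
= 121 time units


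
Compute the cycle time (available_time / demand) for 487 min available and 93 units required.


Cycle time = available time / demand
= 487 / 93
= 5.24 min/unit


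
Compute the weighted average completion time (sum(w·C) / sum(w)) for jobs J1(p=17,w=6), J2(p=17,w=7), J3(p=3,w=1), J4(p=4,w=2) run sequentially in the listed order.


Completion times:
  J1: C=17, w×C=6×17=102
  J2: C=34, w×C=7×34=238
  J3: C=37, w×C=1×37=37
  J4: C=41, w×C=2×41=82
Sum w×C = 459
Sum w = 16
Weighted avg = 459/16
= 28.69


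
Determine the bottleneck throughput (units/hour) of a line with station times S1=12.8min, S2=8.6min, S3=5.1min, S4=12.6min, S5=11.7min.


Bottleneck = longest station time
Station times: [12.8, 8.6, 5.1, 12.6, 11.7]
Max = 12.8 min
Rate = 60 / 12.8
= 4.69 units/hour (bottleneck: 12.8min)


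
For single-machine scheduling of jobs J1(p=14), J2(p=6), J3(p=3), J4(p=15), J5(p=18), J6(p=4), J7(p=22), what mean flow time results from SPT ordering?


SPT order: J3 → J6 → J2 → J1 → J4 → J5 → J7
Completion times:
  J3: C=3
  J6: C=7
  J2: C=13
  J1: C=27
  J4: C=42
  J5: C=60
  J7: C=82
Sum = 234, n = 7
Mean flow = 234/7
= 33.43


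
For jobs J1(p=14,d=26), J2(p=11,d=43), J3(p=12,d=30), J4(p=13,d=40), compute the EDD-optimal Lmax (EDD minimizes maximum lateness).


EDD order: J1 → J3 → J4 → J2
Completion and lateness:
  J1: C=14, d=26, L=14-26=-12
  J3: C=26, d=30, L=26-30=-4
  J4: C=39, d=40, L=39-40=-1
  J2: C=50, d=43, L=50-43=7
Lmax = max(-12, -4, -1, 7)
= 7


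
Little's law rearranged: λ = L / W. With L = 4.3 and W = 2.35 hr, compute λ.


Little's law: L = λW → λ = L / W
= 4.3 / 2.35
= 1.83 per hour


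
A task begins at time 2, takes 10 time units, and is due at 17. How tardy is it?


Completion = start + processing = 2 + 10 = 12
Tardiness = max(0, C - d) = max(0, 12 - 17)
= max(0, -5)
= 0


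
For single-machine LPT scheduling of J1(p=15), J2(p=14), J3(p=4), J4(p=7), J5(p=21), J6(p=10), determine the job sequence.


LPT: sort by longest processing time first
  J5: p=21
  J1: p=15
  J2: p=14
  J6: p=10
  J4: p=7
  J3: p=4
Order: J5 → J1 → J2 → J6 → J4 → J3


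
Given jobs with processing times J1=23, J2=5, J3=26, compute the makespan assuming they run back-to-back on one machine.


Sequential makespan: sum all processing times
= 23 + 5 + 26
= 54 time units


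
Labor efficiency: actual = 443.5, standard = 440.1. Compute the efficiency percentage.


Efficiency = (actual / standard) × 100
= (443.5 / 440.1) × 100
= 100.8%


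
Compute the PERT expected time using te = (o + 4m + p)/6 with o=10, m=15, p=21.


te = (o + 4m + p) / 6
= (10 + 4×15 + 21) / 6
= (10 + 60 + 21) / 6
= 91 / 6
= 15.17


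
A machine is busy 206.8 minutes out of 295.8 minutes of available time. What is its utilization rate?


Utilization = busy / total × 100
= 206.8 / 295.8 × 100
= 69.9%


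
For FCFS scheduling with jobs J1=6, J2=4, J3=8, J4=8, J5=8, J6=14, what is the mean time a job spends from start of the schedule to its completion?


Completion times:
  J1: completes at 6
  J2: completes at 10
  J3: completes at 18
  J4: completes at 26
  J5: completes at 34
  J6: completes at 48
Sum = 142
Average = 142/6
= 23.67


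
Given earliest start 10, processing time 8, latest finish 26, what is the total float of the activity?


EF = ES + duration = 10 + 8 = 18
LS = LF - duration = 26 - 8 = 18
Total Float = LF - EF = 26 - 18
(or LS - ES = 18 - 10)
= 8


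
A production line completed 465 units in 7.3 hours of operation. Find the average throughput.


Throughput = units / time
= 465 / 7.3
= 63.7 units/hour


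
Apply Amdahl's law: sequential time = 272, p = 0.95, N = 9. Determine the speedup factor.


Amdahl's law: T_p = T × ((1-p) + p/N)
= 272 × ((1-0.95) + 0.95/9)
= 272 × (0.05 + 0.1056)
= 272 × 0.1556
= 42.31
Speedup = 272/42.31
= 6.43×


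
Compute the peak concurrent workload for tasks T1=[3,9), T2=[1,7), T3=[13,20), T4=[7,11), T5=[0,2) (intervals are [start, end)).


Check each time point for overlaps:
  t=1: 2 tasks active (T2, T5)
Max concurrent = 2


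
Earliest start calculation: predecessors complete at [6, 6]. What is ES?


ES = max of all predecessor completion times
Predecessors: [6, 6]
ES = max(6, 6)
= 6


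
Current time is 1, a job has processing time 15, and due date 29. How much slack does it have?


Slack = due - current_time - processing
= 29 - 1 - 15
= 13


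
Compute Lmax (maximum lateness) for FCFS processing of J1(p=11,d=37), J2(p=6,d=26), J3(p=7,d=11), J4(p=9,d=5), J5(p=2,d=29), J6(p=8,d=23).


Lateness per job (L = C - d):
  J1: C=11, d=37, L=-26
  J2: C=17, d=26, L=-9
  J3: C=24, d=11, L=13
  J4: C=33, d=5, L=28
  J5: C=35, d=29, L=6
  J6: C=43, d=23, L=20
Lmax = max(-26, -9, 13, 28, 6, 20)
= 28


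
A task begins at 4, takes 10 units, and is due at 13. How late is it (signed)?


Completion = 4 + 10 = 14
Lateness = C - d = 14 - 13
= 1


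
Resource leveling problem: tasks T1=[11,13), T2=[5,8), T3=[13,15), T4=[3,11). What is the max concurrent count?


Check each time point for overlaps:
  t=5: 2 tasks active (T2, T4)
Max concurrent = 2
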